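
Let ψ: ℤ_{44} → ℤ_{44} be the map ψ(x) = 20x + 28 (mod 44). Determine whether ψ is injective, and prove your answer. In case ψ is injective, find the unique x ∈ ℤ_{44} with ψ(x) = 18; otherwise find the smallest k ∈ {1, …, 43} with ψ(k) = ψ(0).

11

We have gcd(20, 44) = 4 > 1. Taking x_1 = 0 and x_2 = 11: ψ(0) = 28 and ψ(11) = 20·11 + 28 = 248 ≡ 28 (mod 44).
So ψ(0) = ψ(11) while 0 ≠ 11, hence ψ is not injective.
Since ψ is not injective, we find the least positive k with ψ(k) = ψ(0): this means 20k ≡ 0 (mod 44), i.e. 44 ∣ 20k. Since gcd(20, 44) = 4, dividing through by 4 this holds exactly when 11 ∣ 5k, and as gcd(5, 11) = 1, exactly when 11 ∣ k.
The smallest positive such k is 11.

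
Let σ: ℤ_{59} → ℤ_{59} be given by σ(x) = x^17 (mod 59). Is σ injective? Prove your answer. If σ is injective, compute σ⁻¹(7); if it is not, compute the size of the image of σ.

Since 59 is prime, the nonzero elements of ℤ_{59} form a cyclic group of order 58.
As gcd(17, 58) = 1, raising to the 17th power is a bijection on this group: if x_1^17 ≡ x_2^17 then (x_1x_2^{−1})^17 = 1, and the only element of order dividing gcd(17, 58) = 1 is 1, so x_1 = x_2.
With σ(0) = 0 this makes σ injective on all of ℤ_{59}, hence bijective (finite equal-size domain and codomain). In particular σ is injective.
Since σ is injective, we find the preimage of 7. The inverse of x ↦ x^17 on (ℤ_{59})^× is x ↦ x^41, because 17·41 = 697 = 12·58 + 1 ≡ 1 (mod 58) and x^{58} = 1 for x ≠ 0 (Fermat). So σ⁻¹(7) = 7^41 mod 59.
Repeated squaring mod 59: 7^1 ≡ 7, 7^2 ≡ 7² = 49, 7^4 ≡ 49² = 2401 ≡ 41, 7^8 ≡ 41² = 1681 ≡ 29, 7^16 ≡ 29² = 841 ≡ 15, 7^32 ≡ 15² = 225 ≡ 48. Since 41 = 32 + 8 + 1, 7^41 ≡ 48·29·7: 48·29 = 1392 ≡ 35, then 35·7 = 245 ≡ 9. So 7^41 ≡ 9 (mod 59).
Hence σ⁻¹(7) = 9.

9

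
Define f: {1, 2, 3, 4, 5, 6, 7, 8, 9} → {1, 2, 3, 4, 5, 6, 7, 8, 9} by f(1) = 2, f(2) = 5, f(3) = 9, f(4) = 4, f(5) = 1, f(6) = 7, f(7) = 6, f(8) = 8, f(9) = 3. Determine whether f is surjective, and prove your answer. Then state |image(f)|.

Every element of the codomain has a preimage: 1 = f(5), 2 = f(1), 3 = f(9), 4 = f(4), 5 = f(2), 6 = f(7), 7 = f(6), 8 = f(8), 9 = f(3).
So f is surjective.
The image of f is {1, 2, 3, 4, 5, 6, 7, 8, 9}, which has 9 elements.

9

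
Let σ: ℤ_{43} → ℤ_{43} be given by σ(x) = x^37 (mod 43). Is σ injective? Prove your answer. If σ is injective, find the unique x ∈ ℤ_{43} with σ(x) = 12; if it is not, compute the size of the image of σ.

Since 43 is prime, the nonzero elements of ℤ_{43} form a cyclic group of order 42.
As gcd(37, 42) = 1, raising to the 37th power is a bijection on this group: if x_1^37 ≡ x_2^37 then (x_1x_2^{−1})^37 = 1, and the only element of order dividing gcd(37, 42) = 1 is 1, so x_1 = x_2.
With σ(0) = 0 this makes σ injective on all of ℤ_{43}, hence bijective (finite equal-size domain and codomain). In particular σ is injective.
Since σ is injective, we find the preimage of 12. The inverse of x ↦ x^37 on (ℤ_{43})^× is x ↦ x^25, because 37·25 = 925 = 22·42 + 1 ≡ 1 (mod 42) and x^{42} = 1 for x ≠ 0 (Fermat). So σ⁻¹(12) = 12^25 mod 43.
Repeated squaring mod 43: 12^1 ≡ 12, 12^2 ≡ 12² = 144 ≡ 15, 12^4 ≡ 15² = 225 ≡ 10, 12^8 ≡ 10² = 100 ≡ 14, 12^16 ≡ 14² = 196 ≡ 24. Since 25 = 16 + 8 + 1, 12^25 ≡ 24·14·12: 24·14 = 336 ≡ 35, then 35·12 = 420 ≡ 33. So 12^25 ≡ 33 (mod 43).
Hence σ⁻¹(12) = 33.

33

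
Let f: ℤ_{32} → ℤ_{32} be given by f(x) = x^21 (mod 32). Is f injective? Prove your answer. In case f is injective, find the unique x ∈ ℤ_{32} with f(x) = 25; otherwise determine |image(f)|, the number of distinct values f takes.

f(0) = 0^21 = 0.
f(2): Repeated squaring mod 32: 2^1 ≡ 2, 2^2 ≡ 2² = 4, 2^4 ≡ 4² = 16, 2^8 ≡ 16² = 256 ≡ 0, 2^16 ≡ 0² = 0. Since 21 = 16 + 4 + 1, 2^21 ≡ 0·16·2: 0·16 = 0, then 0·2 = 0. So 2^21 ≡ 0 (mod 32).
So f(0) = f(2) = 0 while 0 ≠ 2, therefore f is not injective.
Since f is not injective, we determine |image(f)|. Computing x^21 mod 32 for each x (by repeated squaring, reducing mod 32 at every step), the values f(0), f(1), …, f(31) are: 0, 1, 0, 19, 0, 21, 0, 7, 0, 9, 0, 27, 0, 29, 0, 15, 0, 17, 0, 3, 0, 5, 0, 23, 0, 25, 0, 11, 0, 13, 0, 31.
The distinct values are {0, 1, 3, 5, 7, 9, 11, 13, 15, 17, 19, 21, 23, 25, 27, 29, 31}; there are 17 of them.

17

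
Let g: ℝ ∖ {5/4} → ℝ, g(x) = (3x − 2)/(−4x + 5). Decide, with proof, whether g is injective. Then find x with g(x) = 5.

Suppose g(x_1) = g(x_2). Cross-multiplying: (3x_1 − 2)(−4x_2 + 5) = (3x_2 − 2)(−4x_1 + 5).
Expanding both sides and cancelling the symmetric terms leaves 7·(x_1 − x_2) = 0. Since 7 ≠ 0, x_1 = x_2. Hence g is injective.
Solving g(x) = 5: cross-multiplying gives 3x − 2 = 5(−4x + 5), which rearranges to 23x = 27, so x = 27/23.

27/23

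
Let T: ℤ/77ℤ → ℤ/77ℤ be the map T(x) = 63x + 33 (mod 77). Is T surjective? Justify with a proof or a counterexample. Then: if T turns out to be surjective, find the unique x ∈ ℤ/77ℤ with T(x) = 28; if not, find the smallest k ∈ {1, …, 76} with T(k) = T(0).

Since gcd(63, 77) = 7, we have 63x ≡ 0 (mod 7) for all x, so T(x) ≡ 5 (mod 7).
But 0 ≢ 5 (mod 7), so 0 ∈ ℤ/77ℤ has no preimage. Thus T is not surjective.
Since T is not surjective, we find the least positive k with T(k) = T(0): this means 63k ≡ 0 (mod 77), i.e. 77 ∣ 63k. Since gcd(63, 77) = 7, dividing through by 7 this holds exactly when 11 ∣ 9k, and as gcd(9, 11) = 1, exactly when 11 ∣ k.
The smallest positive such k is 11.

11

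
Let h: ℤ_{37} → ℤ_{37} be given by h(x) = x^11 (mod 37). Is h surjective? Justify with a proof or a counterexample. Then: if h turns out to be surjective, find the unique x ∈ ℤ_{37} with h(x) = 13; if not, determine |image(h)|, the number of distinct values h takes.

2

Since 37 is prime, the nonzero elements of ℤ_{37} form a cyclic group of order 36.
As gcd(11, 36) = 1, raising to the 11th power is a bijection on this group: if x_1^11 ≡ x_2^11 then (x_1x_2^{−1})^11 = 1, and the only element of order dividing gcd(11, 36) = 1 is 1, so x_1 = x_2.
With h(0) = 0 this makes h injective on all of ℤ_{37}, hence bijective (finite equal-size domain and codomain). In particular h is surjective.
Since h is surjective, we find the preimage of 13. The inverse of x ↦ x^11 on (ℤ_{37})^× is x ↦ x^23, because 11·23 = 253 = 7·36 + 1 ≡ 1 (mod 36) and x^{36} = 1 for x ≠ 0 (Fermat). So h⁻¹(13) = 13^23 mod 37.
Repeated squaring mod 37: 13^1 ≡ 13, 13^2 ≡ 13² = 169 ≡ 21, 13^4 ≡ 21² = 441 ≡ 34, 13^8 ≡ 34² = 1156 ≡ 9, 13^16 ≡ 9² = 81 ≡ 7. Since 23 = 16 + 4 + 2 + 1, 13^23 ≡ 7·34·21·13: 7·34 = 238 ≡ 16, then 16·21 = 336 ≡ 3, then 3·13 = 39 ≡ 2. So 13^23 ≡ 2 (mod 37).
Hence h⁻¹(13) = 2.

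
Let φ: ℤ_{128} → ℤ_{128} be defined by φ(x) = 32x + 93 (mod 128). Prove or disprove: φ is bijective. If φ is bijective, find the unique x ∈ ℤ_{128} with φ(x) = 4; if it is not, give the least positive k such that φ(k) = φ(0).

We have gcd(32, 128) = 32 > 1. Taking u = 0 and v = 4: φ(0) = 93 and φ(4) = 32·4 + 93 = 221 ≡ 93 (mod 128).
So φ(0) = φ(4) while 0 ≠ 4, so φ is not injective, hence not bijective.
Since φ is not bijective, we find the least positive k with φ(k) = φ(0): this means 32k ≡ 0 (mod 128), i.e. 128 ∣ 32k. Since gcd(32, 128) = 32, dividing through by 32 this holds exactly when 4 ∣ k.
The smallest positive such k is 4.

4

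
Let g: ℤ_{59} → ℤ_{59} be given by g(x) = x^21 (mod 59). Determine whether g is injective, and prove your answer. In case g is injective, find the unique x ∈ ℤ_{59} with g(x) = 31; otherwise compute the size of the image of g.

34

Since 59 is prime, the nonzero elements of ℤ_{59} form a cyclic group of order 58.
As gcd(21, 58) = 1, raising to the 21st power is a bijection on this group: if x_1^21 ≡ x_2^21 then (x_1x_2^{−1})^21 = 1, and the only element of order dividing gcd(21, 58) = 1 is 1, so x_1 = x_2.
With g(0) = 0 this makes g injective on all of ℤ_{59}, hence bijective (finite equal-size domain and codomain). In particular g is injective.
Since g is injective, we find the preimage of 31. The inverse of x ↦ x^21 on (ℤ_{59})^× is x ↦ x^47, because 21·47 = 987 = 17·58 + 1 ≡ 1 (mod 58) and x^{58} = 1 for x ≠ 0 (Fermat). So g⁻¹(31) = 31^47 mod 59.
Repeated squaring mod 59: 31^1 ≡ 31, 31^2 ≡ 31² = 961 ≡ 17, 31^4 ≡ 17² = 289 ≡ 53, 31^8 ≡ 53² = 2809 ≡ 36, 31^16 ≡ 36² = 1296 ≡ 57, 31^32 ≡ 57² = 3249 ≡ 4. Since 47 = 32 + 8 + 4 + 2 + 1, 31^47 ≡ 4·36·53·17·31: 4·36 = 144 ≡ 26, then 26·53 = 1378 ≡ 21, then 21·17 = 357 ≡ 3, then 3·31 = 93 ≡ 34. So 31^47 ≡ 34 (mod 59).
Hence g⁻¹(31) = 34.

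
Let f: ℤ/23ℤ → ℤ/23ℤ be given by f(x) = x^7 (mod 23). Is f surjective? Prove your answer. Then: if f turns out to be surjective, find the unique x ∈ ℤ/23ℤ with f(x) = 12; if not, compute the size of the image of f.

Since 23 is prime, the nonzero elements of ℤ/23ℤ form a cyclic group of order 22.
As gcd(7, 22) = 1, raising to the 7th power is a bijection on this group: if a^7 ≡ b^7 then (ab^{−1})^7 = 1, and the only element of order dividing gcd(7, 22) = 1 is 1, so a = b.
With f(0) = 0 this makes f injective on all of ℤ/23ℤ, hence bijective (finite equal-size domain and codomain). In particular f is surjective.
Since f is surjective, we find the preimage of 12. The inverse of x ↦ x^7 on (ℤ/23ℤ)^× is x ↦ x^19, because 7·19 = 133 = 6·22 + 1 ≡ 1 (mod 22) and x^{22} = 1 for x ≠ 0 (Fermat). So f⁻¹(12) = 12^19 mod 23.
Repeated squaring mod 23: 12^1 ≡ 12, 12^2 ≡ 12² = 144 ≡ 6, 12^4 ≡ 6² = 36 ≡ 13, 12^8 ≡ 13² = 169 ≡ 8, 12^16 ≡ 8² = 64 ≡ 18. Since 19 = 16 + 2 + 1, 12^19 ≡ 18·6·12: 18·6 = 108 ≡ 16, then 16·12 = 192 ≡ 8. So 12^19 ≡ 8 (mod 23).
Hence f⁻¹(12) = 8.

8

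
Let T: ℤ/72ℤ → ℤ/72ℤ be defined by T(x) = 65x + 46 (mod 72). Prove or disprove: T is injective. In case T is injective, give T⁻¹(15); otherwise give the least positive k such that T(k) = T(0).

Recall that T is injective if T(x_1) = T(x_2) implies x_1 = x_2.
If T(x_1) = T(x_2), then 65x_1 ≡ 65x_2 (mod 72). Because gcd(65, 72) = 1, we may cancel 65 to get x_1 ≡ x_2 (mod 72).
Thus T is injective.
We now compute 65⁻¹ mod 72 explicitly. Euclid's algorithm: 72 = 1·65 + 7, 65 = 9·7 + 2, 7 = 3·2 + 1; back-substituting gives 1 = 41·65 − 37·72, so 65⁻¹ ≡ 41 (mod 72).
Since T is injective, we compute T⁻¹(15): solve 65x + 46 ≡ 15 (mod 72), i.e. 65x ≡ 41 (mod 72).
Multiplying by 65⁻¹ = 41 gives x ≡ 41·41 = 1681 = 23·72 + 25 ≡ 25 (mod 72).
Check: T(25) = 65·25 + 46 = 1671 = 23·72 + 15 ≡ 15 (mod 72).

25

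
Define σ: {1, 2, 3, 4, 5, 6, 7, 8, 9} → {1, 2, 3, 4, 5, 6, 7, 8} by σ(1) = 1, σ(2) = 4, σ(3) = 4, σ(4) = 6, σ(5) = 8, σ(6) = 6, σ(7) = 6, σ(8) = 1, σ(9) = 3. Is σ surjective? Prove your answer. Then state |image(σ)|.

5

No element maps to 2, so σ is not surjective.
The image of σ is {1, 3, 4, 6, 8}, which has 5 elements.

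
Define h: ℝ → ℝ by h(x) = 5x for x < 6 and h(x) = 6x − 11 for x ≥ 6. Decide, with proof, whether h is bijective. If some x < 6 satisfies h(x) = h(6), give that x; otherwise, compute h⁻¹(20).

5

Both pieces are strictly increasing (slopes 5 and 6), so each is injective on its own interval.
The left piece maps (−∞, 6) onto (−∞, 30); the right piece maps [6, ∞) onto [25, ∞).
These images overlap. In particular h(6) = 25 (right piece), and solving 5x = 25 on the left piece gives x = 5 < 6.
So h(5) = h(6) with 5 ≠ 6, and h is not injective, hence not bijective. This x = 5 is the requested value below 6.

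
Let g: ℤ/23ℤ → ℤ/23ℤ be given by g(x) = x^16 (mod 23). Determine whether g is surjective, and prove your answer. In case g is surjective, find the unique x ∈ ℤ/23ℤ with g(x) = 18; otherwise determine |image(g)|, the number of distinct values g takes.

12

g(11): Repeated squaring mod 23: 11^1 ≡ 11, 11^2 ≡ 11² = 121 ≡ 6, 11^4 ≡ 6² = 36 ≡ 13, 11^8 ≡ 13² = 169 ≡ 8, 11^16 ≡ 8² = 64 ≡ 18. So 11^16 ≡ 18 (mod 23).
g(12): Repeated squaring mod 23: 12^1 ≡ 12, 12^2 ≡ 12² = 144 ≡ 6, 12^4 ≡ 6² = 36 ≡ 13, 12^8 ≡ 13² = 169 ≡ 8, 12^16 ≡ 8² = 64 ≡ 18. So 12^16 ≡ 18 (mod 23).
So g(11) = g(12) = 18 while 11 ≠ 12, hence g is not injective.
A non-injective map from the 23-element set ℤ/23ℤ to itself takes at most 22 distinct values, so it cannot be surjective. Therefore g is not surjective.
Since g is not surjective, we determine |image(g)|. Computing x^16 mod 23 for each x (by repeated squaring, reducing mod 23 at every step), the values g(0), g(1), …, g(22) are: 0, 1, 9, 13, 12, 3, 2, 6, 16, 8, 4, 18, 18, 4, 8, 16, 6, 2, 3, 12, 13, 9, 1.
The distinct values are {0, 1, 2, 3, 4, 6, 8, 9, 12, 13, 16, 18}; there are 12 of them.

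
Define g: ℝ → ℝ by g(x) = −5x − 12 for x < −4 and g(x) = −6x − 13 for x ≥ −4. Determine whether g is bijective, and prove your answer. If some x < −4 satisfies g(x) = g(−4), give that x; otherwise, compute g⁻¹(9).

Both pieces are strictly decreasing (slopes −5 and −6), so each is injective on its own interval.
The left piece maps (−∞, −4) onto (8, ∞); the right piece maps [−4, ∞) onto (−∞, 11].
These images overlap. In particular g(−4) = 11 (right piece), and solving −5x − 12 = 11 on the left piece gives x = −23/5 < −4.
So g(−23/5) = g(−4) with −23/5 ≠ −4, and g is not injective, hence not bijective. This x = −23/5 is the requested value below −4.

-23/5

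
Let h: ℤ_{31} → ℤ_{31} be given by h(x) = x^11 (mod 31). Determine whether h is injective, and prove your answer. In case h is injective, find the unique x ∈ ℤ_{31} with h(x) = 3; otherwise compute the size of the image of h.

13

Since 31 is prime, the nonzero elements of ℤ_{31} form a cyclic group of order 30.
As gcd(11, 30) = 1, raising to the 11th power is a bijection on this group: if u^11 ≡ v^11 then (uv^{−1})^11 = 1, and the only element of order dividing gcd(11, 30) = 1 is 1, so u = v.
With h(0) = 0 this makes h injective on all of ℤ_{31}, hence bijective (finite equal-size domain and codomain). In particular h is injective.
Since h is injective, we find the preimage of 3. The inverse of x ↦ x^11 on (ℤ_{31})^× is x ↦ x^11, because 11·11 = 121 = 4·30 + 1 ≡ 1 (mod 30) and x^{30} = 1 for x ≠ 0 (Fermat). So h⁻¹(3) = 3^11 mod 31.
Repeated squaring mod 31: 3^1 ≡ 3, 3^2 ≡ 3² = 9, 3^4 ≡ 9² = 81 ≡ 19, 3^8 ≡ 19² = 361 ≡ 20. Since 11 = 8 + 2 + 1, 3^11 ≡ 20·9·3: 20·9 = 180 ≡ 25, then 25·3 = 75 ≡ 13. So 3^11 ≡ 13 (mod 31).
Hence h⁻¹(3) = 13.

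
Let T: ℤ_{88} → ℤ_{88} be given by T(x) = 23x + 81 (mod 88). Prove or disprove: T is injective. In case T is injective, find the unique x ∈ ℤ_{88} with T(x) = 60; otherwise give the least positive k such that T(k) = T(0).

If T(a) = T(b), then 23a ≡ 23b (mod 88). Because gcd(23, 88) = 1, we may cancel 23 to get a ≡ b (mod 88).
Thus T is injective.
We now compute 23⁻¹ mod 88 explicitly. Euclid's algorithm: 88 = 3·23 + 19, 23 = 1·19 + 4, 19 = 4·4 + 3, 4 = 1·3 + 1; back-substituting gives 1 = 23·23 − 6·88, so 23⁻¹ ≡ 23 (mod 88).
Since T is injective, we find T⁻¹(60): we need 23x ≡ 60 − 81 ≡ 67 (mod 88). Using 23⁻¹ = 23: x ≡ 23·67 = 1541 = 17·88 + 45, so x = 45.
Check: T(45) = 23·45 + 81 = 1116 = 12·88 + 60 ≡ 60 (mod 88).

45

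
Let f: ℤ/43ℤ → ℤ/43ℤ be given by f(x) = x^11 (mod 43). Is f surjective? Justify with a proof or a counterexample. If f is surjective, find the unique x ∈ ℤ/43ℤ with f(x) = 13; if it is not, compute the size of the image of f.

40

Since 43 is prime, the nonzero elements of ℤ/43ℤ form a cyclic group of order 42.
As gcd(11, 42) = 1, raising to the 11th power is a bijection on this group: if a^11 ≡ b^11 then (ab^{−1})^11 = 1, and the only element of order dividing gcd(11, 42) = 1 is 1, so a = b.
With f(0) = 0 this makes f injective on all of ℤ/43ℤ, hence bijective (finite equal-size domain and codomain). In particular f is surjective.
Since f is surjective, we find the preimage of 13. The inverse of x ↦ x^11 on (ℤ/43ℤ)^× is x ↦ x^23, because 11·23 = 253 = 6·42 + 1 ≡ 1 (mod 42) and x^{42} = 1 for x ≠ 0 (Fermat). So f⁻¹(13) = 13^23 mod 43.
Repeated squaring mod 43: 13^1 ≡ 13, 13^2 ≡ 13² = 169 ≡ 40, 13^4 ≡ 40² = 1600 ≡ 9, 13^8 ≡ 9² = 81 ≡ 38, 13^16 ≡ 38² = 1444 ≡ 25. Since 23 = 16 + 4 + 2 + 1, 13^23 ≡ 25·9·40·13: 25·9 = 225 ≡ 10, then 10·40 = 400 ≡ 13, then 13·13 = 169 ≡ 40. So 13^23 ≡ 40 (mod 43).
Hence f⁻¹(13) = 40.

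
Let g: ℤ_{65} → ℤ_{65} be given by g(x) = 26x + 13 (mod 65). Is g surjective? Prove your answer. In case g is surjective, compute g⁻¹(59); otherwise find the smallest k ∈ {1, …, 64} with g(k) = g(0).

5

Since gcd(26, 65) = 13, we have 26x ≡ 0 (mod 13) for all x, so g(x) ≡ 0 (mod 13).
But 1 ≢ 0 (mod 13), so 1 ∈ ℤ_{65} has no preimage. Thus g is not surjective.
Since g is not surjective, we find the least positive k with g(k) = g(0): this means 26k ≡ 0 (mod 65), i.e. 65 ∣ 26k. Since gcd(26, 65) = 13, dividing through by 13 this holds exactly when 5 ∣ 2k, and as gcd(2, 5) = 1, exactly when 5 ∣ k.
The smallest positive such k is 5.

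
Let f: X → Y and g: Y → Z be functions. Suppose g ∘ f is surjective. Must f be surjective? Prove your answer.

not surjective

No. Take X = {1}, Y = {1, 2}, Z = {1}, f(a) = 1 for every a ∈ X, and g(b) = 1 for every b ∈ Y.
Then g ∘ f is surjective onto {1}, but 2 ∈ Y has no preimage under f, so f is not surjective.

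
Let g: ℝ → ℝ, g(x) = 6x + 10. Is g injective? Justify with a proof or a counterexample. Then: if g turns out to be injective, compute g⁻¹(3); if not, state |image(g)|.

-7/6

Suppose g(u) = g(v). Then 6u + 10 = 6v + 10, so 6u = 6v, thus u = v.
Thus g is injective.
Since g is injective, we compute g⁻¹(3) = (3 − 10)/6 = −7/6.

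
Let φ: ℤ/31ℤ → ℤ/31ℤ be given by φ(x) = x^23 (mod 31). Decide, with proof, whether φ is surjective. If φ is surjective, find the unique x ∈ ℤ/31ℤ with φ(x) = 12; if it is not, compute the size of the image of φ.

Since 31 is prime, the nonzero elements of ℤ/31ℤ form a cyclic group of order 30.
As gcd(23, 30) = 1, raising to the 23rd power is a bijection on this group: if a^23 ≡ b^23 then (ab^{−1})^23 = 1, and the only element of order dividing gcd(23, 30) = 1 is 1, so a = b.
With φ(0) = 0 this makes φ injective on all of ℤ/31ℤ, hence bijective (finite equal-size domain and codomain). In particular φ is surjective.
Since φ is surjective, we find the preimage of 12. The inverse of x ↦ x^23 on (ℤ/31ℤ)^× is x ↦ x^17, because 23·17 = 391 = 13·30 + 1 ≡ 1 (mod 30) and x^{30} = 1 for x ≠ 0 (Fermat). So φ⁻¹(12) = 12^17 mod 31.
Repeated squaring mod 31: 12^1 ≡ 12, 12^2 ≡ 12² = 144 ≡ 20, 12^4 ≡ 20² = 400 ≡ 28, 12^8 ≡ 28² = 784 ≡ 9, 12^16 ≡ 9² = 81 ≡ 19. Since 17 = 16 + 1, 12^17 ≡ 19·12: 19·12 = 228 ≡ 11. So 12^17 ≡ 11 (mod 31).
Hence φ⁻¹(12) = 11.

11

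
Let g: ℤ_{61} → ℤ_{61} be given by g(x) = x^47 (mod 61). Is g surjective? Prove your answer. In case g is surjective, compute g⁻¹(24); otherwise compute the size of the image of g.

Since 61 is prime, the nonzero elements of ℤ_{61} form a cyclic group of order 60.
As gcd(47, 60) = 1, raising to the 47th power is a bijection on this group: if a^47 ≡ b^47 then (ab^{−1})^47 = 1, and the only element of order dividing gcd(47, 60) = 1 is 1, so a = b.
With g(0) = 0 this makes g injective on all of ℤ_{61}, hence bijective (finite equal-size domain and codomain). In particular g is surjective.
Since g is surjective, we find the preimage of 24. The inverse of x ↦ x^47 on (ℤ_{61})^× is x ↦ x^23, because 47·23 = 1081 = 18·60 + 1 ≡ 1 (mod 60) and x^{60} = 1 for x ≠ 0 (Fermat). So g⁻¹(24) = 24^23 mod 61.
Repeated squaring mod 61: 24^1 ≡ 24, 24^2 ≡ 24² = 576 ≡ 27, 24^4 ≡ 27² = 729 ≡ 58, 24^8 ≡ 58² = 3364 ≡ 9, 24^16 ≡ 9² = 81 ≡ 20. Since 23 = 16 + 4 + 2 + 1, 24^23 ≡ 20·58·27·24: 20·58 = 1160 ≡ 1, then 1·27 = 27, then 27·24 = 648 ≡ 38. So 24^23 ≡ 38 (mod 61).
Hence g⁻¹(24) = 38.

38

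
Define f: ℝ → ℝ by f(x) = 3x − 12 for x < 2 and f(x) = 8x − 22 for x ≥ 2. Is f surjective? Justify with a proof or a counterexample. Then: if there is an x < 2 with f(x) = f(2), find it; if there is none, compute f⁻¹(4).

Both pieces are strictly increasing (slopes 3 and 8), so each is injective on its own interval.
The left piece maps (−∞, 2) onto (−∞, −6); the right piece maps [2, ∞) onto [−6, ∞).
These images together cover ℝ, so f is surjective.
Because the two images are disjoint, no x < 2 has f(x) = f(2), so we compute f⁻¹(4): 4 lies in [−6, ∞), so solve 8x − 22 = 4: x = (4 + 22)/8 = 13/4.

13/4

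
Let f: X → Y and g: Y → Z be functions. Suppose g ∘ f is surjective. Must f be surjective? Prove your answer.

not surjective

No. Take X = {0, 1, 2}, Y = {0, 1, 2, 3}, Z = {0}, f(a) = 0 for every a ∈ X, and g(b) = 0 for every b ∈ Y.
Then g ∘ f is surjective onto {0}, but 3 ∈ Y has no preimage under f, so f is not surjective.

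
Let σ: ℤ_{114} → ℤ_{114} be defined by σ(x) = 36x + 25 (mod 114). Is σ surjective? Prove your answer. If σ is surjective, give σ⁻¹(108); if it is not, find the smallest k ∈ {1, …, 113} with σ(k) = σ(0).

Since gcd(36, 114) = 6, we have 36x ≡ 0 (mod 6) for all x, so σ(x) ≡ 1 (mod 6).
But 0 ≢ 1 (mod 6), so 0 ∈ ℤ_{114} has no preimage. Hence σ is not surjective.
Since σ is not surjective, we find the least positive k with σ(k) = σ(0): this means 36k ≡ 0 (mod 114), i.e. 114 ∣ 36k. Since gcd(36, 114) = 6, dividing through by 6 this holds exactly when 19 ∣ 6k, and as gcd(6, 19) = 1, exactly when 19 ∣ k.
The smallest positive such k is 19.

19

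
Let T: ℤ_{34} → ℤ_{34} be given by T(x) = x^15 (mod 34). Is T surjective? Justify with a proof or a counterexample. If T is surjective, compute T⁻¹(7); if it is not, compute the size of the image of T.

Computing x^15 mod 34 for each x (by repeated squaring, reducing mod 34 at every step), the values T(0), T(1), …, T(33) are: 0, 1, 26, 23, 30, 7, 20, 5, 32, 19, 12, 31, 10, 21, 28, 25, 16, 17, 18, 9, 6, 13, 24, 3, 22, 15, 2, 29, 14, 27, 4, 11, 8, 33.
Every element of ℤ_{34} appears exactly once in this list, so T is a bijection, and in particular surjective.
Since T is surjective, we read off the preimage of 7 from the same table: T(5) = 7, so T⁻¹(7) = 5.

5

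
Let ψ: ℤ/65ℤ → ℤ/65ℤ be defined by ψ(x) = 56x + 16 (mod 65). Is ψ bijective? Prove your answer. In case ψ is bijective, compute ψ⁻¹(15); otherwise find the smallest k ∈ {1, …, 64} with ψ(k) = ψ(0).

29

If ψ(a) = ψ(b), then 56a ≡ 56b (mod 65). Because gcd(56, 65) = 1, we may cancel 56 to get a ≡ b (mod 65).
We now compute 56⁻¹ mod 65 explicitly. Euclid's algorithm: 65 = 1·56 + 9, 56 = 6·9 + 2, 9 = 4·2 + 1; back-substituting gives 1 = 36·56 − 31·65, so 56⁻¹ ≡ 36 (mod 65).
For any y ∈ ℤ/65ℤ, x = 36(y − 16) mod 65 satisfies ψ(x) = 56·36(y − 16) + 16 ≡ y (since 56·36 ≡ 1 mod 65). So every y has a preimage.
Hence ψ is bijective.
Since ψ is bijective, we compute ψ⁻¹(15): solve 56x + 16 ≡ 15 (mod 65), i.e. 56x ≡ 64 (mod 65).
Multiplying by 56⁻¹ = 36 gives x ≡ 36·64 = 2304 = 35·65 + 29 ≡ 29 (mod 65).
Check: ψ(29) = 56·29 + 16 = 1640 = 25·65 + 15 ≡ 15 (mod 65).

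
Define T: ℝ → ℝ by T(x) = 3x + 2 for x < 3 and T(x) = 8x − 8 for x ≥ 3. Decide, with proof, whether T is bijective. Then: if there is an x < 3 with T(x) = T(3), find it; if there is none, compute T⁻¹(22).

Both pieces are strictly increasing (slopes 3 and 8), so each is injective on its own interval.
The left piece maps (−∞, 3) onto (−∞, 11); the right piece maps [3, ∞) onto [16, ∞).
The images leave a gap (11 has no preimage), so T is not surjective, hence not bijective.
Because the two images are disjoint, no x < 3 has T(x) = T(3), so we compute T⁻¹(22): 22 lies in [16, ∞), so solve 8x − 8 = 22: x = (22 + 8)/8 = 15/4.

15/4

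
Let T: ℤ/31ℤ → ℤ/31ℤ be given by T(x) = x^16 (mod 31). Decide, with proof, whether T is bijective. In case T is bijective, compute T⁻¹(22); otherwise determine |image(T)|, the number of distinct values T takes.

16

T(15): Repeated squaring mod 31: 15^1 ≡ 15, 15^2 ≡ 15² = 225 ≡ 8, 15^4 ≡ 8² = 64 ≡ 2, 15^8 ≡ 2² = 4, 15^16 ≡ 4² = 16. So 15^16 ≡ 16 (mod 31).
T(16): Repeated squaring mod 31: 16^1 ≡ 16, 16^2 ≡ 16² = 256 ≡ 8, 16^4 ≡ 8² = 64 ≡ 2, 16^8 ≡ 2² = 4, 16^16 ≡ 4² = 16. So 16^16 ≡ 16 (mod 31).
So T(15) = T(16) = 16 while 15 ≠ 16, hence T is not injective, hence not bijective.
Since T is not bijective, we determine |image(T)|. Computing x^16 mod 31 for each x (by repeated squaring, reducing mod 31 at every step), the values T(0), T(1), …, T(30) are: 0, 1, 2, 28, 4, 5, 25, 7, 8, 9, 10, 20, 19, 18, 14, 16, 16, 14, 18, 19, 20, 10, 9, 8, 7, 25, 5, 4, 28, 2, 1.
The distinct values are {0, 1, 2, 4, 5, 7, 8, 9, 10, 14, 16, 18, 19, 20, 25, 28}; there are 16 of them.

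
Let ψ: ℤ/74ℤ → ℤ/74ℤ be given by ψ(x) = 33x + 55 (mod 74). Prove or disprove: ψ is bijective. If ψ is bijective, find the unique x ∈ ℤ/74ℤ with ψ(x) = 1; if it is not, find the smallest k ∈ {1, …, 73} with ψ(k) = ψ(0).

32

Recall that ψ is injective when ψ(s) = ψ(t) forces s = t.
Suppose ψ(s) = ψ(t) in ℤ/74ℤ. Then 33s + 55 ≡ 33t + 55 (mod 74), thus 33(s − t) ≡ 0 (mod 74).
Since gcd(33, 74) = 1, 33 is invertible modulo 74, so s − t ≡ 0 (mod 74), i.e. s = t.
We now compute 33⁻¹ mod 74 explicitly. Euclid's algorithm: 74 = 2·33 + 8, 33 = 4·8 + 1; back-substituting gives 1 = 9·33 − 4·74, so 33⁻¹ ≡ 9 (mod 74).
For any y ∈ ℤ/74ℤ, x = 9(y − 55) mod 74 satisfies ψ(x) = 33·9(y − 55) + 55 ≡ y (since 33·9 ≡ 1 mod 74). So every y has a preimage.
Therefore ψ is bijective.
Since ψ is bijective, we compute ψ⁻¹(1): solve 33x + 55 ≡ 1 (mod 74), i.e. 33x ≡ 20 (mod 74).
Multiplying by 33⁻¹ = 9 gives x ≡ 9·20 = 180 = 2·74 + 32 ≡ 32 (mod 74).
Check: ψ(32) = 33·32 + 55 = 1111 = 15·74 + 1 ≡ 1 (mod 74).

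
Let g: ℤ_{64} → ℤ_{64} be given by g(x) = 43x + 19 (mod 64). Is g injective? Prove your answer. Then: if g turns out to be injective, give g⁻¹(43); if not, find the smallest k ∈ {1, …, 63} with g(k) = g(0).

8

If g(x_1) = g(x_2), then 43x_1 ≡ 43x_2 (mod 64). Because gcd(43, 64) = 1, we may cancel 43 to get x_1 ≡ x_2 (mod 64).
So g is injective.
We now compute 43⁻¹ mod 64 explicitly. Euclid's algorithm: 64 = 1·43 + 21, 43 = 2·21 + 1; back-substituting gives 1 = 3·43 − 2·64, so 43⁻¹ ≡ 3 (mod 64).
Since g is injective, we compute g⁻¹(43): solve 43x + 19 ≡ 43 (mod 64), i.e. 43x ≡ 24 (mod 64).
Multiplying by 43⁻¹ = 3 gives x ≡ 3·24 = 72 = 1·64 + 8 ≡ 8 (mod 64).
Check: g(8) = 43·8 + 19 = 363 = 5·64 + 43 ≡ 43 (mod 64).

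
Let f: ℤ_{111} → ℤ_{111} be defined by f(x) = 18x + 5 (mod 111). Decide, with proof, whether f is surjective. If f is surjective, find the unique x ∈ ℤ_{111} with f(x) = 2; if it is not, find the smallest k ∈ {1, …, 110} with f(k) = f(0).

37

Recall that f is surjective if every y in the codomain equals f(x) for some x in the domain.
Since gcd(18, 111) = 3, we have 18x ≡ 0 (mod 3) for all x, so f(x) ≡ 2 (mod 3).
But 0 ≢ 2 (mod 3), so 0 ∈ ℤ_{111} has no preimage. Thus f is not surjective.
Since f is not surjective, we find the least positive k with f(k) = f(0): this means 18k ≡ 0 (mod 111), i.e. 111 ∣ 18k. Since gcd(18, 111) = 3, dividing through by 3 this holds exactly when 37 ∣ 6k, and as gcd(6, 37) = 1, exactly when 37 ∣ k.
The smallest positive such k is 37.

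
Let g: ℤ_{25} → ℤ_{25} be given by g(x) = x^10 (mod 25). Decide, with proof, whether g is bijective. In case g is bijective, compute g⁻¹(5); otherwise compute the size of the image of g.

g(2): Repeated squaring mod 25: 2^1 ≡ 2, 2^2 ≡ 2² = 4, 2^4 ≡ 4² = 16, 2^8 ≡ 16² = 256 ≡ 6. Since 10 = 8 + 2, 2^10 ≡ 6·4: 6·4 = 24. So 2^10 ≡ 24 (mod 25).
g(3): Repeated squaring mod 25: 3^1 ≡ 3, 3^2 ≡ 3² = 9, 3^4 ≡ 9² = 81 ≡ 6, 3^8 ≡ 6² = 36 ≡ 11. Since 10 = 8 + 2, 3^10 ≡ 11·9: 11·9 = 99 ≡ 24. So 3^10 ≡ 24 (mod 25).
So g(2) = g(3) = 24 while 2 ≠ 3, so g is not injective, hence not bijective.
Since g is not bijective, we determine |image(g)|. Computing x^10 mod 25 for each x (by repeated squaring, reducing mod 25 at every step), the values g(0), g(1), …, g(24) are: 0, 1, 24, 24, 1, 0, 1, 24, 24, 1, 0, 1, 24, 24, 1, 0, 1, 24, 24, 1, 0, 1, 24, 24, 1.
The distinct values are {0, 1, 24}; there are 3 of them.

3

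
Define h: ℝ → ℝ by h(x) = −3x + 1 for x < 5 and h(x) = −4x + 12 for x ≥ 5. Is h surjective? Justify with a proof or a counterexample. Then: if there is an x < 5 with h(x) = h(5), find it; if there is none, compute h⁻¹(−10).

3

Both pieces are strictly decreasing (slopes −3 and −4), so each is injective on its own interval.
The left piece maps (−∞, 5) onto (−14, ∞); the right piece maps [5, ∞) onto (−∞, −8].
The union (−14, ∞) ∪ (−∞, −8] covers ℝ, so h is surjective.
For the follow-up: the images overlap, so an x < 5 with h(x) = h(5) exists. h(5) = −8; solving −3x + 1 = −8 for x < 5 gives x = (−8 − 1)/(−3) = 3.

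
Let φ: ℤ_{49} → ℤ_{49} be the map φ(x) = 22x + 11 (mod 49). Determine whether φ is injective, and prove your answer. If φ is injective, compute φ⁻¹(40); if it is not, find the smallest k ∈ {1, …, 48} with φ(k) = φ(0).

8

If φ(a) = φ(b), then 22a ≡ 22b (mod 49). Because gcd(22, 49) = 1, we may cancel 22 to get a ≡ b (mod 49).
Hence φ is injective.
We now compute 22⁻¹ mod 49 explicitly. Euclid's algorithm: 49 = 2·22 + 5, 22 = 4·5 + 2, 5 = 2·2 + 1; back-substituting gives 1 = 29·22 − 13·49, so 22⁻¹ ≡ 29 (mod 49).
Since φ is injective, we compute φ⁻¹(40): solve 22x + 11 ≡ 40 (mod 49), i.e. 22x ≡ 29 (mod 49).
Multiplying by 22⁻¹ = 29 gives x ≡ 29·29 = 841 = 17·49 + 8 ≡ 8 (mod 49).
Check: φ(8) = 22·8 + 11 = 187 = 3·49 + 40 ≡ 40 (mod 49).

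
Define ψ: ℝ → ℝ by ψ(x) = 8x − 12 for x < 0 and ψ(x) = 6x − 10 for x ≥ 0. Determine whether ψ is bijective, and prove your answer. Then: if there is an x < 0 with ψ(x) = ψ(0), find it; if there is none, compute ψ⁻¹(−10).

0

Both pieces are strictly increasing (slopes 8 and 6), so each is injective on its own interval.
The left piece maps (−∞, 0) onto (−∞, −12); the right piece maps [0, ∞) onto [−10, ∞).
The images leave a gap (−12 has no preimage), so ψ is not surjective, hence not bijective.
Because the two images are disjoint, no x < 0 has ψ(x) = ψ(0), so we compute ψ⁻¹(−10): −10 lies in [−10, ∞), so solve 6x − 10 = −10: x = (−10 + 10)/6 = 0.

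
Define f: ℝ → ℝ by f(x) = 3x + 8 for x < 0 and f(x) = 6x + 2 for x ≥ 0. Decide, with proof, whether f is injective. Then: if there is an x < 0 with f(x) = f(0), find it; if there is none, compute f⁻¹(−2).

Both pieces are strictly increasing (slopes 3 and 6), so each is injective on its own interval.
The left piece maps (−∞, 0) onto (−∞, 8); the right piece maps [0, ∞) onto [2, ∞).
These images overlap. In particular f(0) = 2 (right piece), and solving 3x + 8 = 2 on the left piece gives x = −2 < 0.
So f(−2) = f(0) with −2 ≠ 0, and f is not injective. This x = −2 is the requested value below 0.

-2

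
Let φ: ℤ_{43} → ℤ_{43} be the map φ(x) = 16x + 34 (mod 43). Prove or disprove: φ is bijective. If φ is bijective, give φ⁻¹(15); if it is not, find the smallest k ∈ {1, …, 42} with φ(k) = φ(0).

23

If φ(a) = φ(b), then 16a ≡ 16b (mod 43). Because gcd(16, 43) = 1, we may cancel 16 to get a ≡ b (mod 43).
We now compute 16⁻¹ mod 43 explicitly. Euclid's algorithm: 43 = 2·16 + 11, 16 = 1·11 + 5, 11 = 2·5 + 1; back-substituting gives 1 = 35·16 − 13·43, so 16⁻¹ ≡ 35 (mod 43).
Then y ↦ 35(y − 34) is a two-sided inverse to φ, so every y ∈ ℤ_{43} has a preimage.
Therefore φ is bijective.
Since φ is bijective, we find φ⁻¹(15): we need 16x ≡ 15 − 34 ≡ 24 (mod 43). Using 16⁻¹ = 35: x ≡ 35·24 = 840 = 19·43 + 23, so x = 23.
Check: φ(23) = 16·23 + 34 = 402 = 9·43 + 15 ≡ 15 (mod 43).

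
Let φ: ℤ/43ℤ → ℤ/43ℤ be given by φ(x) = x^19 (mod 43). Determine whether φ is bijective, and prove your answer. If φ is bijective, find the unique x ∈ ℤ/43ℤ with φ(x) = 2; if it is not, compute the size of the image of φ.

8

Since 43 is prime, the nonzero elements of ℤ/43ℤ form a cyclic group of order 42.
As gcd(19, 42) = 1, raising to the 19th power is a bijection on this group: if x_1^19 ≡ x_2^19 then (x_1x_2^{−1})^19 = 1, and the only element of order dividing gcd(19, 42) = 1 is 1, so x_1 = x_2.
With φ(0) = 0 this makes φ injective on all of ℤ/43ℤ, hence bijective (finite equal-size domain and codomain). In particular φ is bijective.
Since φ is bijective, we find the preimage of 2. The inverse of x ↦ x^19 on (ℤ/43ℤ)^× is x ↦ x^31, because 19·31 = 589 = 14·42 + 1 ≡ 1 (mod 42) and x^{42} = 1 for x ≠ 0 (Fermat). So φ⁻¹(2) = 2^31 mod 43.
Repeated squaring mod 43: 2^1 ≡ 2, 2^2 ≡ 2² = 4, 2^4 ≡ 4² = 16, 2^8 ≡ 16² = 256 ≡ 41, 2^16 ≡ 41² = 1681 ≡ 4. Since 31 = 16 + 8 + 4 + 2 + 1, 2^31 ≡ 4·41·16·4·2: 4·41 = 164 ≡ 35, then 35·16 = 560 ≡ 1, then 1·4 = 4, then 4·2 = 8. So 2^31 ≡ 8 (mod 43).
Hence φ⁻¹(2) = 8.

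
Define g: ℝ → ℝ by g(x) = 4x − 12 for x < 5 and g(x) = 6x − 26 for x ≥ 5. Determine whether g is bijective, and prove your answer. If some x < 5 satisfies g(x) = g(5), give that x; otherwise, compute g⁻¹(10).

4

Both pieces are strictly increasing (slopes 4 and 6), so each is injective on its own interval.
The left piece maps (−∞, 5) onto (−∞, 8); the right piece maps [5, ∞) onto [4, ∞).
These images overlap. In particular g(5) = 4 (right piece), and solving 4x − 12 = 4 on the left piece gives x = 4 < 5.
So g(4) = g(5) with 4 ≠ 5, and g is not injective, hence not bijective. This x = 4 is the requested value below 5.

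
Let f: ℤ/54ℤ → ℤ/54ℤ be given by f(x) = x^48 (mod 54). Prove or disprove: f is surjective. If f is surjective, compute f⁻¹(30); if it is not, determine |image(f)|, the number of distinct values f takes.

8

f(0) = 0^48 = 0.
f(6): Repeated squaring mod 54: 6^1 ≡ 6, 6^2 ≡ 6² = 36, 6^4 ≡ 36² = 1296 ≡ 0, 6^8 ≡ 0² = 0, 6^16 ≡ 0² = 0, 6^32 ≡ 0² = 0. Since 48 = 32 + 16, 6^48 ≡ 0·0: 0·0 = 0. So 6^48 ≡ 0 (mod 54).
So f(0) = f(6) = 0 while 0 ≠ 6, therefore f is not injective.
A non-injective map from the 54-element set ℤ/54ℤ to itself takes at most 53 distinct values, so it cannot be surjective. So f is not surjective.
Since f is not surjective, we determine |image(f)|. Computing x^48 mod 54 for each x (by repeated squaring, reducing mod 54 at every step), the values f(0), f(1), …, f(53) are: 0, 1, 46, 27, 10, 37, 0, 19, 28, 27, 28, 19, 0, 37, 10, 27, 46, 1, 0, 1, 46, 27, 10, 37, 0, 19, 28, 27, 28, 19, 0, 37, 10, 27, 46, 1, 0, 1, 46, 27, 10, 37, 0, 19, 28, 27, 28, 19, 0, 37, 10, 27, 46, 1.
The distinct values are {0, 1, 10, 19, 27, 28, 37, 46}; there are 8 of them.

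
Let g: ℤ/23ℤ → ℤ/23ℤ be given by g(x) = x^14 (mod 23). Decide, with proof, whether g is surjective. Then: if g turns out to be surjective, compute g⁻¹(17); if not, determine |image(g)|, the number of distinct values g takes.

g(11): Repeated squaring mod 23: 11^1 ≡ 11, 11^2 ≡ 11² = 121 ≡ 6, 11^4 ≡ 6² = 36 ≡ 13, 11^8 ≡ 13² = 169 ≡ 8. Since 14 = 8 + 4 + 2, 11^14 ≡ 8·13·6: 8·13 = 104 ≡ 12, then 12·6 = 72 ≡ 3. So 11^14 ≡ 3 (mod 23).
g(12): Repeated squaring mod 23: 12^1 ≡ 12, 12^2 ≡ 12² = 144 ≡ 6, 12^4 ≡ 6² = 36 ≡ 13, 12^8 ≡ 13² = 169 ≡ 8. Since 14 = 8 + 4 + 2, 12^14 ≡ 8·13·6: 8·13 = 104 ≡ 12, then 12·6 = 72 ≡ 3. So 12^14 ≡ 3 (mod 23).
So g(11) = g(12) = 3 while 11 ≠ 12, hence g is not injective.
A non-injective map from the 23-element set ℤ/23ℤ to itself takes at most 22 distinct values, so it cannot be surjective. Therefore g is not surjective.
Since g is not surjective, we determine |image(g)|. Computing x^14 mod 23 for each x (by repeated squaring, reducing mod 23 at every step), the values g(0), g(1), …, g(22) are: 0, 1, 8, 4, 18, 13, 9, 2, 6, 16, 12, 3, 3, 12, 16, 6, 2, 9, 13, 18, 4, 8, 1.
The distinct values are {0, 1, 2, 3, 4, 6, 8, 9, 12, 13, 16, 18}; there are 12 of them.

12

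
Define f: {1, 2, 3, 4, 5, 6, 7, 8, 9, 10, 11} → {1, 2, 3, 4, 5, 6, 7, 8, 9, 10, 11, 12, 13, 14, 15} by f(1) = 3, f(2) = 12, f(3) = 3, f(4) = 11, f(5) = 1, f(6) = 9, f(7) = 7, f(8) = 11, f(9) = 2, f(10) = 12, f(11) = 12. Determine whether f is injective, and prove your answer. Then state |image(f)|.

f(1) = 3 = f(3) with 1 ≠ 3, so f is not injective.
The image of f is {1, 2, 3, 7, 9, 11, 12}, which has 7 elements.

7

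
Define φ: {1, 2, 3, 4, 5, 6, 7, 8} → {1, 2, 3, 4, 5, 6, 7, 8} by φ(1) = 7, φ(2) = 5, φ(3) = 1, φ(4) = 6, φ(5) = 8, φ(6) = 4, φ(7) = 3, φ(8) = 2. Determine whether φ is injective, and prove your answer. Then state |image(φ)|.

The values φ(1), …, φ(8) are 7, 5, 1, 6, 8, 4, 3, 2 — all distinct.
So φ(a) = φ(b) only when a = b, and φ is injective.
The image of φ is {1, 2, 3, 4, 5, 6, 7, 8}, which has 8 elements.

8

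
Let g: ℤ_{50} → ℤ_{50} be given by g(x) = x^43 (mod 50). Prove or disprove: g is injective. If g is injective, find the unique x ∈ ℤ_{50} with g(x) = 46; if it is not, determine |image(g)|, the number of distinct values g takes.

g(0) = 0^43 = 0.
g(10): Repeated squaring mod 50: 10^1 ≡ 10, 10^2 ≡ 10² = 100 ≡ 0, 10^4 ≡ 0² = 0, 10^8 ≡ 0² = 0, 10^16 ≡ 0² = 0, 10^32 ≡ 0² = 0. Since 43 = 32 + 8 + 2 + 1, 10^43 ≡ 0·0·0·10: 0·0 = 0, then 0·0 = 0, then 0·10 = 0. So 10^43 ≡ 0 (mod 50).
So g(0) = g(10) = 0 while 0 ≠ 10, thus g is not injective.
Since g is not injective, we determine |image(g)|. Computing x^43 mod 50 for each x (by repeated squaring, reducing mod 50 at every step), the values g(0), g(1), …, g(49) are: 0, 1, 8, 27, 14, 25, 16, 43, 12, 29, 0, 31, 28, 47, 44, 25, 46, 13, 32, 9, 0, 11, 48, 17, 24, 25, 26, 33, 2, 39, 0, 41, 18, 37, 4, 25, 6, 3, 22, 19, 0, 21, 38, 7, 34, 25, 36, 23, 42, 49.
The distinct values are {0, 1, 2, 3, 4, 6, 7, 8, 9, 11, 12, 13, 14, 16, 17, 18, 19, 21, 22, 23, 24, 25, 26, 27, 28, 29, 31, 32, 33, 34, 36, 37, 38, 39, 41, 42, 43, 44, 46, 47, 48, 49}; there are 42 of them.

42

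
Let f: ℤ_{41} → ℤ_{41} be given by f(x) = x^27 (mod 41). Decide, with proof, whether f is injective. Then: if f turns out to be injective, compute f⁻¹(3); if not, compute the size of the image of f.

27

Since 41 is prime, the nonzero elements of ℤ_{41} form a cyclic group of order 40.
As gcd(27, 40) = 1, raising to the 27th power is a bijection on this group: if u^27 ≡ v^27 then (uv^{−1})^27 = 1, and the only element of order dividing gcd(27, 40) = 1 is 1, so u = v.
With f(0) = 0 this makes f injective on all of ℤ_{41}, hence bijective (finite equal-size domain and codomain). In particular f is injective.
Since f is injective, we find the preimage of 3. The inverse of x ↦ x^27 on (ℤ_{41})^× is x ↦ x^3, because 27·3 = 81 = 2·40 + 1 ≡ 1 (mod 40) and x^{40} = 1 for x ≠ 0 (Fermat). So f⁻¹(3) = 3^3 mod 41.
Repeated squaring mod 41: 3^1 ≡ 3, 3^2 ≡ 3² = 9. Since 3 = 2 + 1, 3^3 ≡ 9·3: 9·3 = 27. So 3^3 ≡ 27 (mod 41).
Hence f⁻¹(3) = 27.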